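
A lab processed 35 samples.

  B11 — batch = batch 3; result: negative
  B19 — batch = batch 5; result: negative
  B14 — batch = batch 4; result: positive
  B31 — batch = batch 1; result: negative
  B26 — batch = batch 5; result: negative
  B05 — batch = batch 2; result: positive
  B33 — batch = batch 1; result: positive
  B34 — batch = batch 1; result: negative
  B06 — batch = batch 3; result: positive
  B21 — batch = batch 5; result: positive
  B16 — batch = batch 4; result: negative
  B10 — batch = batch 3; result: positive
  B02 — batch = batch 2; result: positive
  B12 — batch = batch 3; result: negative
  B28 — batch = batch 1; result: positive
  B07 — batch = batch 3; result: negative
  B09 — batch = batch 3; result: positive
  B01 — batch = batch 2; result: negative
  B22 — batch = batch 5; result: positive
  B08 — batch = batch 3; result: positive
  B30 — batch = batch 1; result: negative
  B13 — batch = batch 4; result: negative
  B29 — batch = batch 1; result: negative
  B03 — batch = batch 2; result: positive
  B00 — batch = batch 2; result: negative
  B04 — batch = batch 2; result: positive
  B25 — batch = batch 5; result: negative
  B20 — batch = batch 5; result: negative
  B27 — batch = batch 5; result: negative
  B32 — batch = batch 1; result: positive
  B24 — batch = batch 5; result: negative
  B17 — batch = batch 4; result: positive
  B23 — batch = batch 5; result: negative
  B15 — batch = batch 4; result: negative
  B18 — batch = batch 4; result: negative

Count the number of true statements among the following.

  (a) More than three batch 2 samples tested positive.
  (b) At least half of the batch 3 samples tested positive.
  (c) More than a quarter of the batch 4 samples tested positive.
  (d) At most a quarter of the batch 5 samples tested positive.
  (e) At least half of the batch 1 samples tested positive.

(a) batch 2: |A| = 6, |A ∩ B| = 4; needs |A ∩ B| > 3 — true.
(b) batch 3: |A| = 7, |A ∩ B| = 4; needs |A ∩ B| ≥ |A ∖ B| — true.
(c) batch 4: |A| = 6, |A ∩ B| = 2; needs |A ∩ B| / |A| > 1/4 — true.
(d) batch 5: |A| = 9, |A ∩ B| = 2; needs |A ∩ B| / |A| ≤ 1/4 — true.
(e) batch 1: |A| = 7, |A ∩ B| = 3; needs |A ∩ B| ≥ |A ∖ B| — false.

4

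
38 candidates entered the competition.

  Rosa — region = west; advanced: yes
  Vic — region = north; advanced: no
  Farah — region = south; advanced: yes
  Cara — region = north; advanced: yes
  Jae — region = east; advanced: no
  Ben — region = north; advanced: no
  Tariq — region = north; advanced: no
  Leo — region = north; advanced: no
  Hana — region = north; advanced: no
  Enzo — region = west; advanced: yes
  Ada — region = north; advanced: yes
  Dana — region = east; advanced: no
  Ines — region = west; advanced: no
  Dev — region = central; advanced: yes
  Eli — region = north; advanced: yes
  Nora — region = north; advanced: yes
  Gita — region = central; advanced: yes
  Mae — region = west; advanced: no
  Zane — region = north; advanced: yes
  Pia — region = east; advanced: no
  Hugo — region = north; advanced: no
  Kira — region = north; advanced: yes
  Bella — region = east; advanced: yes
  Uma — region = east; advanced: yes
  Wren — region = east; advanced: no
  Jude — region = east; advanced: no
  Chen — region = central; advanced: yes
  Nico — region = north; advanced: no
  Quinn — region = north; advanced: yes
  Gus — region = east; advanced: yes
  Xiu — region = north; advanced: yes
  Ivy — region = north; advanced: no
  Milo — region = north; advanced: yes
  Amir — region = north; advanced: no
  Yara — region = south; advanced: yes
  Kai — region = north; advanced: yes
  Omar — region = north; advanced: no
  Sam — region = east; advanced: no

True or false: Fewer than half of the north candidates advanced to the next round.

False

Truth condition: |A ∩ B| < |A ∖ B|.
|A| = 20, |A ∩ B| = 10, |A ∖ B| = 10.
10 = 10, so the statement is false.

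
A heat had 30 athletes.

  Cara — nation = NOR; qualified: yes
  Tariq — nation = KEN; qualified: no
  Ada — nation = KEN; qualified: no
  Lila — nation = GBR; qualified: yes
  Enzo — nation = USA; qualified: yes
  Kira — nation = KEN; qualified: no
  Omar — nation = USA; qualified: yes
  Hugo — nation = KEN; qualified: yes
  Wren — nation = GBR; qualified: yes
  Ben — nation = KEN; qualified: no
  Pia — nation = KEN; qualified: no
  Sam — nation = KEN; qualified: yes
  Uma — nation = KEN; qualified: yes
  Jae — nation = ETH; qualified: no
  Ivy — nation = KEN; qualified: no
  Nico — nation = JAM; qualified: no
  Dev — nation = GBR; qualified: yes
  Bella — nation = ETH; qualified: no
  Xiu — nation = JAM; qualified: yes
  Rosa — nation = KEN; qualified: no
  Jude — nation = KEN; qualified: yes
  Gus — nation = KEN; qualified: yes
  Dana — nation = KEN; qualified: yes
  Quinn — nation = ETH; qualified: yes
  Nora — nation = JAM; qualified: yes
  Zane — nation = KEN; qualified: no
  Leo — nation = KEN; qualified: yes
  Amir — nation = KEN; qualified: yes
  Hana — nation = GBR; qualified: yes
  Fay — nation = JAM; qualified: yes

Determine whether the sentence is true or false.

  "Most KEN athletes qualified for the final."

'Most KEN athletes qualified for the final' holds iff |A ∩ B| > |A ∖ B|.
|A| = 16, |A ∩ B| = 8, |A ∖ B| = 8.
8 = 8, so the statement is false.

False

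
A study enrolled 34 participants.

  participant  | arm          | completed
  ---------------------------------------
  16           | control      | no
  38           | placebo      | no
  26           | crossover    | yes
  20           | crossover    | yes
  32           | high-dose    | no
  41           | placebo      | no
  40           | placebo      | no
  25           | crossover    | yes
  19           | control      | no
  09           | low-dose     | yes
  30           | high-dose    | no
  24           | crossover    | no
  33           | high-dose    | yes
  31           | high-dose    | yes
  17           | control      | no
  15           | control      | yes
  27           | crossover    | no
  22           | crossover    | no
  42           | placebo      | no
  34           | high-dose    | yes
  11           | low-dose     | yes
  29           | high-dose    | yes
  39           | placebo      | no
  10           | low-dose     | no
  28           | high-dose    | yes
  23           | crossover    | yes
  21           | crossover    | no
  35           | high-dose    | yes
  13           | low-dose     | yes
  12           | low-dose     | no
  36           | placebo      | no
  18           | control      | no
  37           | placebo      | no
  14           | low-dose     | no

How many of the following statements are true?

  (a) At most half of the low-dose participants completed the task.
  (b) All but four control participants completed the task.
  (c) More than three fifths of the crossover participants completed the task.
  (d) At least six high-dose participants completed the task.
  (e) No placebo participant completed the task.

(a) low-dose: |A| = 6, |A ∩ B| = 3; needs |A ∩ B| ≤ |A ∖ B| — true.
(b) control: |A| = 5, |A ∩ B| = 1; needs |A ∖ B| = 4 — true.
(c) crossover: |A| = 8, |A ∩ B| = 4; needs |A ∩ B| / |A| > 3/5 — false.
(d) high-dose: |A| = 8, |A ∩ B| = 6; needs |A ∩ B| ≥ 6 — true.
(e) placebo: |A| = 7, |A ∩ B| = 0; needs A ∩ B = ∅ (|A ∩ B| = 0) — true.

4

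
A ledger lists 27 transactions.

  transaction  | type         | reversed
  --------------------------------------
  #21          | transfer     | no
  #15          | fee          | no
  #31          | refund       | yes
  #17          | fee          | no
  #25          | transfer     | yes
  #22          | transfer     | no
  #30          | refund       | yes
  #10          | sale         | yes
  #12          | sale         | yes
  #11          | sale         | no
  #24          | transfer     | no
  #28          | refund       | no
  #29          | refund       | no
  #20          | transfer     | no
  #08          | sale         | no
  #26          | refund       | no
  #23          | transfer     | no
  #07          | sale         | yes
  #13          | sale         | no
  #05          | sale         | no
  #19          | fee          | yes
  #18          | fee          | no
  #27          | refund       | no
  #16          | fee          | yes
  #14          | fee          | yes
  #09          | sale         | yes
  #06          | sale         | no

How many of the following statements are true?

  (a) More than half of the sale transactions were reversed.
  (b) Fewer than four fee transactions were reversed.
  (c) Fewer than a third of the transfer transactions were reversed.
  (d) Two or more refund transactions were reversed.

3

(a) sale: |A| = 9, |A ∩ B| = 4; needs |A ∩ B| > |A ∖ B| — false.
(b) fee: |A| = 6, |A ∩ B| = 3; needs |A ∩ B| < 4 — true.
(c) transfer: |A| = 6, |A ∩ B| = 1; needs |A ∩ B| / |A| < 1/3 — true.
(d) refund: |A| = 6, |A ∩ B| = 2; needs |A ∩ B| ≥ 2 — true.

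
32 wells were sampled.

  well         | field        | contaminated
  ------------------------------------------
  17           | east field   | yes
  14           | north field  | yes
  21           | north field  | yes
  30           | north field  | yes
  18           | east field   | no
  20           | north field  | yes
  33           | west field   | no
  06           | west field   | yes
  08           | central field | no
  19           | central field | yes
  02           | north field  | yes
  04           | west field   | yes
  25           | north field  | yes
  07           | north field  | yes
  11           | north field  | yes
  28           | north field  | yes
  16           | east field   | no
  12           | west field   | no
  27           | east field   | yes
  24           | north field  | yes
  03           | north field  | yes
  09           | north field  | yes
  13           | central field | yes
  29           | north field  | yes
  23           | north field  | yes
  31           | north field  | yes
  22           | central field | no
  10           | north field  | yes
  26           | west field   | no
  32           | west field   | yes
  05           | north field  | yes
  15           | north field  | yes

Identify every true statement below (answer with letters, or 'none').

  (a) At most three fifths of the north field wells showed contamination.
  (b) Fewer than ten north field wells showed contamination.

none

|A| = 18, |A ∩ B| = 18, |A ∖ B| = 0.
(a) |A ∩ B| / |A| ≤ 3/5: fails.
(b) |A ∩ B| < 10: fails.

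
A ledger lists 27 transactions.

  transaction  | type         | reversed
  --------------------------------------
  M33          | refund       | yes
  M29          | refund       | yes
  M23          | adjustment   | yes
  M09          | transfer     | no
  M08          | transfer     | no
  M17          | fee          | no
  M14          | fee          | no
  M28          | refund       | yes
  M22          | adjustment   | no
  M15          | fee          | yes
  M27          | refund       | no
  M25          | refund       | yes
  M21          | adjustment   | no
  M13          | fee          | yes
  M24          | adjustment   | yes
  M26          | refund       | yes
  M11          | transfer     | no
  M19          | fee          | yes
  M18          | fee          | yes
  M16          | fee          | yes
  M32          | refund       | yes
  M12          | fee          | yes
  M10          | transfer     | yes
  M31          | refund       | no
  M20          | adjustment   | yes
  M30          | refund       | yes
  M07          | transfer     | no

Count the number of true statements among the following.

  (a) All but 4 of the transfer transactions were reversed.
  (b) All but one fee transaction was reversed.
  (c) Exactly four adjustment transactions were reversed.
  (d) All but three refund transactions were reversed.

1

(a) transfer: |A| = 5, |A ∩ B| = 1; needs |A ∖ B| = 4 — true.
(b) fee: |A| = 8, |A ∩ B| = 6; needs |A ∖ B| = 1 — false.
(c) adjustment: |A| = 5, |A ∩ B| = 3; needs |A ∩ B| = 4 — false.
(d) refund: |A| = 9, |A ∩ B| = 7; needs |A ∖ B| = 3 — false.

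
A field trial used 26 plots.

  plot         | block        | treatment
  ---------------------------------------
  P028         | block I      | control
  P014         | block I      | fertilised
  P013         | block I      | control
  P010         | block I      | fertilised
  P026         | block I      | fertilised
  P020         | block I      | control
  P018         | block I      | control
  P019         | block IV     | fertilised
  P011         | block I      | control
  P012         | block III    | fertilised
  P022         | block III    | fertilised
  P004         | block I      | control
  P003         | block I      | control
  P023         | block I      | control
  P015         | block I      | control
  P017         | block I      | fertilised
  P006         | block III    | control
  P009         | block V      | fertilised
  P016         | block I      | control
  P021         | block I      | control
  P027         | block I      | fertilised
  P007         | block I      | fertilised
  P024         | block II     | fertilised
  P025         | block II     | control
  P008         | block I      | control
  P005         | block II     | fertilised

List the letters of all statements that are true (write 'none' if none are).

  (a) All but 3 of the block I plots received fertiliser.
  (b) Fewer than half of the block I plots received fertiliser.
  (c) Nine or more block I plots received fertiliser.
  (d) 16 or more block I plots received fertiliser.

(b)

|A| = 18, |A ∩ B| = 6, |A ∖ B| = 12.
(a) |A ∖ B| = 3: fails.
(b) |A ∩ B| < |A ∖ B|: holds.
(c) |A ∩ B| ≥ 9: fails.
(d) |A ∩ B| ≥ 16: fails.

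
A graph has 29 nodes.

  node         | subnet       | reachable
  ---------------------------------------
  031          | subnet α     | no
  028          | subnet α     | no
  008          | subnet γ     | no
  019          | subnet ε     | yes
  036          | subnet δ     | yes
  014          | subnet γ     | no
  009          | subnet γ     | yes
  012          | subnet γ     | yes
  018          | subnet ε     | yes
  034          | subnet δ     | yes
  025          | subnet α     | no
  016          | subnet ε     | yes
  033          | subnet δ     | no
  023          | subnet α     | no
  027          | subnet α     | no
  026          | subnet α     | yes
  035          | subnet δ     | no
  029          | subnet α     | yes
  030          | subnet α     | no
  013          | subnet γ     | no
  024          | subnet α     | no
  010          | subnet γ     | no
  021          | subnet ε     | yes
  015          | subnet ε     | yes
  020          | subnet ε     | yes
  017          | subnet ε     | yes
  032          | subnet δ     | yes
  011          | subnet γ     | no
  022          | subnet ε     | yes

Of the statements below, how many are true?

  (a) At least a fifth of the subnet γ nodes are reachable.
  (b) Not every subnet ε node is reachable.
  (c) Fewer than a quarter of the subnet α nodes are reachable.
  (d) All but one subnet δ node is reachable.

(a) subnet γ: |A| = 7, |A ∩ B| = 2; needs |A ∩ B| / |A| ≥ 1/5 — true.
(b) subnet ε: |A| = 8, |A ∩ B| = 8; needs A ⊄ B (|A ∖ B| ≥ 1) — false.
(c) subnet α: |A| = 9, |A ∩ B| = 2; needs |A ∩ B| / |A| < 1/4 — true.
(d) subnet δ: |A| = 5, |A ∩ B| = 3; needs |A ∖ B| = 1 — false.

2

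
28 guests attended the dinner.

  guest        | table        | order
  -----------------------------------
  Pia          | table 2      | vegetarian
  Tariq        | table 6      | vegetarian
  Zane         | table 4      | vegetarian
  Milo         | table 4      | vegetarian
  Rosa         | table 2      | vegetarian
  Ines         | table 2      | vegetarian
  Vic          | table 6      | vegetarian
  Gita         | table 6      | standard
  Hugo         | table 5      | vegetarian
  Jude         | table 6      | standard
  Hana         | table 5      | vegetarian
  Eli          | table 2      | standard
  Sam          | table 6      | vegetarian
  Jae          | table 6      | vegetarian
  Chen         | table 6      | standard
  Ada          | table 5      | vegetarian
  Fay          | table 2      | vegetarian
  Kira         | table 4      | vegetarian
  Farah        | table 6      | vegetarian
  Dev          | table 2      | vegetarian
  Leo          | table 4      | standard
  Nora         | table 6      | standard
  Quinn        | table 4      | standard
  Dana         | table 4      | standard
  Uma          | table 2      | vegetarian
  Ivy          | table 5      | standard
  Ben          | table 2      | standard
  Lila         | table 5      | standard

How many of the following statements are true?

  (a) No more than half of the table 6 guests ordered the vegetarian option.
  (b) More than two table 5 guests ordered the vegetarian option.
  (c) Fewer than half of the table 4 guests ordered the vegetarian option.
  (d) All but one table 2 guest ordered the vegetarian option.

1

(a) table 6: |A| = 9, |A ∩ B| = 5; needs |A ∩ B| ≤ |A ∖ B| — false.
(b) table 5: |A| = 5, |A ∩ B| = 3; needs |A ∩ B| > 2 — true.
(c) table 4: |A| = 6, |A ∩ B| = 3; needs |A ∩ B| < |A ∖ B| — false.
(d) table 2: |A| = 8, |A ∩ B| = 6; needs |A ∖ B| = 1 — false.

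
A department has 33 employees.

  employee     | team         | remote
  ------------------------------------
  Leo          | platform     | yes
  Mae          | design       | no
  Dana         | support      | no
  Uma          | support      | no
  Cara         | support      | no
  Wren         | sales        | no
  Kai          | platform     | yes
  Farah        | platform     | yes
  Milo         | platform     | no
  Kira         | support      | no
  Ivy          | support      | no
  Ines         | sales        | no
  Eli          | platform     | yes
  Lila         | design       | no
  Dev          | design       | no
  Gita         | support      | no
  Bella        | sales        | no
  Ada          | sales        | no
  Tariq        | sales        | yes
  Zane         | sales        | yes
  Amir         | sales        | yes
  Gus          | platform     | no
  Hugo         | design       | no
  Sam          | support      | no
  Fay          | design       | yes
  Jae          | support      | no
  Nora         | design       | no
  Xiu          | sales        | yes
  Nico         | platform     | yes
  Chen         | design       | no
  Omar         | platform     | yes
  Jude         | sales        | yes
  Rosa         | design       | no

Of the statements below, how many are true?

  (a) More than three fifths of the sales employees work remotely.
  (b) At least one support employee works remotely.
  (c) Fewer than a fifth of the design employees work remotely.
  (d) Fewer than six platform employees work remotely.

(a) sales: |A| = 9, |A ∩ B| = 5; needs |A ∩ B| / |A| > 3/5 — false.
(b) support: |A| = 8, |A ∩ B| = 0; needs A ∩ B ≠ ∅ (|A ∩ B| ≥ 1) — false.
(c) design: |A| = 8, |A ∩ B| = 1; needs |A ∩ B| / |A| < 1/5 — true.
(d) platform: |A| = 8, |A ∩ B| = 6; needs |A ∩ B| < 6 — false.

1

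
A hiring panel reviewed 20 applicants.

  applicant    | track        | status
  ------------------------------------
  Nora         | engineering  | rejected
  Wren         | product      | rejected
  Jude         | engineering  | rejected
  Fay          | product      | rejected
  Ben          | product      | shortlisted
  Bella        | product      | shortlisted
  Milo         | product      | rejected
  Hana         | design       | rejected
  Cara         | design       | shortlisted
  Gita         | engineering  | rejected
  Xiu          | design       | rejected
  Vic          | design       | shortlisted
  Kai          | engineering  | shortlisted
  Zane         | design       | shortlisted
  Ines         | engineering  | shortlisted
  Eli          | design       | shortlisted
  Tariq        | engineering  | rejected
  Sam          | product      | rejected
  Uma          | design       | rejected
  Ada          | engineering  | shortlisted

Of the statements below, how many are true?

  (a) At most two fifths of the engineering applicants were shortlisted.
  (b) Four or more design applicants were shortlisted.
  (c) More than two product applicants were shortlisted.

(a) engineering: |A| = 7, |A ∩ B| = 3; needs |A ∩ B| / |A| ≤ 2/5 — false.
(b) design: |A| = 7, |A ∩ B| = 4; needs |A ∩ B| ≥ 4 — true.
(c) product: |A| = 6, |A ∩ B| = 2; needs |A ∩ B| > 2 — false.

1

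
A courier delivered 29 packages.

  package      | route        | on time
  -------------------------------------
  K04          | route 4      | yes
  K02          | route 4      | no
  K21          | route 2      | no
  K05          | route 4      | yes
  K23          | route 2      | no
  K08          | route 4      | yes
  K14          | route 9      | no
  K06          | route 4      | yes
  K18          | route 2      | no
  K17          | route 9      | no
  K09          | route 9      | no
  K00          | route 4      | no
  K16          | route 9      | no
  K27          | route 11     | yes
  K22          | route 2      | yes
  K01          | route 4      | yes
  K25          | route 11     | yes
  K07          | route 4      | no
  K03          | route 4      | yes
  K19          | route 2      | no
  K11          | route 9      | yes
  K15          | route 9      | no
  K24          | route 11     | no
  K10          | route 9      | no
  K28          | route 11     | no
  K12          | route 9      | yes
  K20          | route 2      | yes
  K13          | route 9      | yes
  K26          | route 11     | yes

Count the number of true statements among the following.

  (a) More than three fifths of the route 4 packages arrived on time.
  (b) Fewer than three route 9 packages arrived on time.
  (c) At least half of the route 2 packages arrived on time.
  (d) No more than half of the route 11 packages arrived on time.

(a) route 4: |A| = 9, |A ∩ B| = 6; needs |A ∩ B| / |A| > 3/5 — true.
(b) route 9: |A| = 9, |A ∩ B| = 3; needs |A ∩ B| < 3 — false.
(c) route 2: |A| = 6, |A ∩ B| = 2; needs |A ∩ B| ≥ |A ∖ B| — false.
(d) route 11: |A| = 5, |A ∩ B| = 3; needs |A ∩ B| ≤ |A ∖ B| — false.

1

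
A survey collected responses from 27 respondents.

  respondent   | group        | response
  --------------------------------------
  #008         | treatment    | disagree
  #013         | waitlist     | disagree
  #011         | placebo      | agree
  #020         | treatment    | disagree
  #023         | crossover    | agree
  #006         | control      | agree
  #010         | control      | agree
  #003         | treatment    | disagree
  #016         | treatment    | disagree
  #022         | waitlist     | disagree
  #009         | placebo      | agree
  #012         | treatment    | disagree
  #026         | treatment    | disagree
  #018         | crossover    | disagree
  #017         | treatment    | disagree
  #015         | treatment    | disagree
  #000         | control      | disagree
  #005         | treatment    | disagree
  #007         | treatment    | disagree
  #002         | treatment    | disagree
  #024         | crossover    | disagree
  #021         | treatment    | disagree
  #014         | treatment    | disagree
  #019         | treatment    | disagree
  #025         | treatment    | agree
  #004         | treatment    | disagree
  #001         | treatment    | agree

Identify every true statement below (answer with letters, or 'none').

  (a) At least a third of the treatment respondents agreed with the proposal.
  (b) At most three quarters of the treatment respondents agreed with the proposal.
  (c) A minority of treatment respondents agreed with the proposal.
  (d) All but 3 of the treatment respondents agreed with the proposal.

|A| = 17, |A ∩ B| = 2, |A ∖ B| = 15.
(a) |A ∩ B| / |A| ≥ 1/3: fails.
(b) |A ∩ B| / |A| ≤ 3/4: holds.
(c) |A ∩ B| < |A ∖ B|: holds.
(d) |A ∖ B| = 3: fails.

(b), (c)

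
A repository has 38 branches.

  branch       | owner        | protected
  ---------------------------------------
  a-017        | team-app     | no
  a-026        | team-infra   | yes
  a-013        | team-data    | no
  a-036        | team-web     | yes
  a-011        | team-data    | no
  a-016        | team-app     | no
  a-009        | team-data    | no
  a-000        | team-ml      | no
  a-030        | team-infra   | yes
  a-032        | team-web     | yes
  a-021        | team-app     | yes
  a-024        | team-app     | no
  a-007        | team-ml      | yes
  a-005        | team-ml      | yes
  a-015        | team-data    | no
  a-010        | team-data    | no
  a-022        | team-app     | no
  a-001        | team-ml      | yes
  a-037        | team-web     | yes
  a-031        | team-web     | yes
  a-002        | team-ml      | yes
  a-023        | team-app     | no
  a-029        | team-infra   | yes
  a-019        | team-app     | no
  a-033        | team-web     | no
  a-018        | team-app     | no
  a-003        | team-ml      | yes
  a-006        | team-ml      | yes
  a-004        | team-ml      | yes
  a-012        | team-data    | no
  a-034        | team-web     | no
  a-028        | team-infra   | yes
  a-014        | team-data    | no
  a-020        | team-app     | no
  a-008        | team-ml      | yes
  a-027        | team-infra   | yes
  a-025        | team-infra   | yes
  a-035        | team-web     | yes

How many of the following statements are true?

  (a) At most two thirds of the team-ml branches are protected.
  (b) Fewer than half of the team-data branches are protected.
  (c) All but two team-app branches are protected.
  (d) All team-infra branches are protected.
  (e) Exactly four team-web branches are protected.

(a) team-ml: |A| = 9, |A ∩ B| = 8; needs |A ∩ B| / |A| ≤ 2/3 — false.
(b) team-data: |A| = 7, |A ∩ B| = 0; needs |A ∩ B| < |A ∖ B| — true.
(c) team-app: |A| = 9, |A ∩ B| = 1; needs |A ∖ B| = 2 — false.
(d) team-infra: |A| = 6, |A ∩ B| = 6; needs A ⊆ B, i.e. every element of A is in B (|A ∖ B| = 0) — true.
(e) team-web: |A| = 7, |A ∩ B| = 5; needs |A ∩ B| = 4 — false.

2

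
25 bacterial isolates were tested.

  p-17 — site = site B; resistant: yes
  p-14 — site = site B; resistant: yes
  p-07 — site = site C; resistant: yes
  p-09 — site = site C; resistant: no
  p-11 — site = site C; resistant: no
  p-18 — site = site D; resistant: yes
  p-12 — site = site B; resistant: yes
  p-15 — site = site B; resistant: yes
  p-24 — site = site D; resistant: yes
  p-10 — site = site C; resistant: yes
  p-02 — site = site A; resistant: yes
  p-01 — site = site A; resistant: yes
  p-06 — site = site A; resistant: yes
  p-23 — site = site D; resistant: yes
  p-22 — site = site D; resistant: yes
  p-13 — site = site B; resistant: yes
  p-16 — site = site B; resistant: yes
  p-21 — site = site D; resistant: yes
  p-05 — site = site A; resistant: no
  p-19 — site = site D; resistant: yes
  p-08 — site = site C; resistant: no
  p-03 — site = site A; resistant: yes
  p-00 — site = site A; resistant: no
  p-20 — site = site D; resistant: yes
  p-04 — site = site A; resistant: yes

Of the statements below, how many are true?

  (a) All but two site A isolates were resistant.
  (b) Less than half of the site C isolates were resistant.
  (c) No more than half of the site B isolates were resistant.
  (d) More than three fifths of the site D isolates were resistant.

3

(a) site A: |A| = 7, |A ∩ B| = 5; needs |A ∖ B| = 2 — true.
(b) site C: |A| = 5, |A ∩ B| = 2; needs |A ∩ B| < |A ∖ B| — true.
(c) site B: |A| = 6, |A ∩ B| = 6; needs |A ∩ B| ≤ |A ∖ B| — false.
(d) site D: |A| = 7, |A ∩ B| = 7; needs |A ∩ B| / |A| > 3/5 — true.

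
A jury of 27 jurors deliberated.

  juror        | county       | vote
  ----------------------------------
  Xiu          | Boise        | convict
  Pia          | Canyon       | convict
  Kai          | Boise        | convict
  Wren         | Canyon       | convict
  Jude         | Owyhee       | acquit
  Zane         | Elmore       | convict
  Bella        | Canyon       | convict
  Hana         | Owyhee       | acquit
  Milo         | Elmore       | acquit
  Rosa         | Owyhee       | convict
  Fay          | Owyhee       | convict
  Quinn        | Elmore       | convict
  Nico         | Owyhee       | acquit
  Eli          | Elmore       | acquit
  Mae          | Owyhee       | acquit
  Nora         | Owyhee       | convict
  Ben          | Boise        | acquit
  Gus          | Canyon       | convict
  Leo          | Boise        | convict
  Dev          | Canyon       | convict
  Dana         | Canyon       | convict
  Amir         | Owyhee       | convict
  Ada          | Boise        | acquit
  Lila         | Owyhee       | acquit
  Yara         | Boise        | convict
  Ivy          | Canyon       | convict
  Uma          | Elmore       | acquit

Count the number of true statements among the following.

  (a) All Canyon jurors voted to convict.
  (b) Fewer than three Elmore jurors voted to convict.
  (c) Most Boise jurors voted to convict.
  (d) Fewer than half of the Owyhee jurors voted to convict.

(a) Canyon: |A| = 7, |A ∩ B| = 7; needs A ⊆ B, i.e. every element of A is in B (|A ∖ B| = 0) — true.
(b) Elmore: |A| = 5, |A ∩ B| = 2; needs |A ∩ B| < 3 — true.
(c) Boise: |A| = 6, |A ∩ B| = 4; needs |A ∩ B| > |A ∖ B| — true.
(d) Owyhee: |A| = 9, |A ∩ B| = 4; needs |A ∩ B| < |A ∖ B| — true.

4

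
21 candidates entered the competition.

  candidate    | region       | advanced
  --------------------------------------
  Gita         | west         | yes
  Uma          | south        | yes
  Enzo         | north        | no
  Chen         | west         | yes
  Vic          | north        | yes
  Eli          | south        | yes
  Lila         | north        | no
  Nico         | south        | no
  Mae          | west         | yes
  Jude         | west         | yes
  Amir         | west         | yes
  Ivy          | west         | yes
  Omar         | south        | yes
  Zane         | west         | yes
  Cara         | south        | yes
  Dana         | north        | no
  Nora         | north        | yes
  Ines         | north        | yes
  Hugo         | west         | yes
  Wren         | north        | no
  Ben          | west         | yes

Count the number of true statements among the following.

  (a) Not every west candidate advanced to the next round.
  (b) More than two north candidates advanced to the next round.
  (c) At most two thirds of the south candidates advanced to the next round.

1

(a) west: |A| = 9, |A ∩ B| = 9; needs A ⊄ B (|A ∖ B| ≥ 1) — false.
(b) north: |A| = 7, |A ∩ B| = 3; needs |A ∩ B| > 2 — true.
(c) south: |A| = 5, |A ∩ B| = 4; needs |A ∩ B| / |A| ≤ 2/3 — false.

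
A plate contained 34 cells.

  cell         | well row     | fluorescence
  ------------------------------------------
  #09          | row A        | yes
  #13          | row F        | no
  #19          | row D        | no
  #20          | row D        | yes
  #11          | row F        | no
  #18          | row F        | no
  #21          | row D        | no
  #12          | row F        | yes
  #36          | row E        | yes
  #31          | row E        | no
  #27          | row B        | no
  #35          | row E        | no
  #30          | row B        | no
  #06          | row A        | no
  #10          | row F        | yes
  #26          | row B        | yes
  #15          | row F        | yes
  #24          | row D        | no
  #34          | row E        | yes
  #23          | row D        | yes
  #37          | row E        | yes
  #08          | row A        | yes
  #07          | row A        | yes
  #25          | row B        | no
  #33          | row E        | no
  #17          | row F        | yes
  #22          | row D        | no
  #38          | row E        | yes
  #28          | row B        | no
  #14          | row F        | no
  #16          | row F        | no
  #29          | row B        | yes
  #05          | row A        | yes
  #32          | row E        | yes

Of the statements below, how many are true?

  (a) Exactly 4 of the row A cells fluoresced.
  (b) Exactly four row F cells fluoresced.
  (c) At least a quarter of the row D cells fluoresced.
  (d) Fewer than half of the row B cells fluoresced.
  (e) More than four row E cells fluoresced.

5

(a) row A: |A| = 5, |A ∩ B| = 4; needs |A ∩ B| = 4 — true.
(b) row F: |A| = 9, |A ∩ B| = 4; needs |A ∩ B| = 4 — true.
(c) row D: |A| = 6, |A ∩ B| = 2; needs |A ∩ B| / |A| ≥ 1/4 — true.
(d) row B: |A| = 6, |A ∩ B| = 2; needs |A ∩ B| < |A ∖ B| — true.
(e) row E: |A| = 8, |A ∩ B| = 5; needs |A ∩ B| > 4 — true.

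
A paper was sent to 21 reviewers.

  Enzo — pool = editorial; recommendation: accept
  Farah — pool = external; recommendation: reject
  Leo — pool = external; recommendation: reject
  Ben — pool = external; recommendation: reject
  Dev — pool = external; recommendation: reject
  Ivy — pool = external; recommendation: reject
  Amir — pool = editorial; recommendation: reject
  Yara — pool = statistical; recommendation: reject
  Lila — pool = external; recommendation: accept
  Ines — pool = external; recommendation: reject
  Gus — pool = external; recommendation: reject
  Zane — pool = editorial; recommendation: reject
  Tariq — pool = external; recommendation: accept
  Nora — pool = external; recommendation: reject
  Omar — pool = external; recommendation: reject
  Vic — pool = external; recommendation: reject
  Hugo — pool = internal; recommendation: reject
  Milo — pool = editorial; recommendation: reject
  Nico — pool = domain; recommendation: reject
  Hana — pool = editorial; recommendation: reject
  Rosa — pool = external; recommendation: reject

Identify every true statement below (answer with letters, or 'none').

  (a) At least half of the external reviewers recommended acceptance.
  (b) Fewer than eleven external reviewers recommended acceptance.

(b)

|A| = 13, |A ∩ B| = 2, |A ∖ B| = 11.
(a) |A ∩ B| ≥ |A ∖ B|: fails.
(b) |A ∩ B| < 11: holds.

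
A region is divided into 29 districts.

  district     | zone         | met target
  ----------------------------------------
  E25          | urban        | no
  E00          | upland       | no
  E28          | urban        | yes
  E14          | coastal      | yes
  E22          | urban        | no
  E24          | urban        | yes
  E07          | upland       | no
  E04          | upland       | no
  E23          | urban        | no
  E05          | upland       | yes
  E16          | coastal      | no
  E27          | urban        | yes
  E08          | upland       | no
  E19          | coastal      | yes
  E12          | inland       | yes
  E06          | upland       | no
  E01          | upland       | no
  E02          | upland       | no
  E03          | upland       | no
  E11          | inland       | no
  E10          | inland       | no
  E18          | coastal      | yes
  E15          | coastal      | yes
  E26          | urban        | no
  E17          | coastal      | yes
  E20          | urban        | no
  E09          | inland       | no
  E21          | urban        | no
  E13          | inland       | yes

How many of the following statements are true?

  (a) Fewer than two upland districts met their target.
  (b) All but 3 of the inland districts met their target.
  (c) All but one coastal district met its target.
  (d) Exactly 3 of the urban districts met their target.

(a) upland: |A| = 9, |A ∩ B| = 1; needs |A ∩ B| < 2 — true.
(b) inland: |A| = 5, |A ∩ B| = 2; needs |A ∖ B| = 3 — true.
(c) coastal: |A| = 6, |A ∩ B| = 5; needs |A ∖ B| = 1 — true.
(d) urban: |A| = 9, |A ∩ B| = 3; needs |A ∩ B| = 3 — true.

4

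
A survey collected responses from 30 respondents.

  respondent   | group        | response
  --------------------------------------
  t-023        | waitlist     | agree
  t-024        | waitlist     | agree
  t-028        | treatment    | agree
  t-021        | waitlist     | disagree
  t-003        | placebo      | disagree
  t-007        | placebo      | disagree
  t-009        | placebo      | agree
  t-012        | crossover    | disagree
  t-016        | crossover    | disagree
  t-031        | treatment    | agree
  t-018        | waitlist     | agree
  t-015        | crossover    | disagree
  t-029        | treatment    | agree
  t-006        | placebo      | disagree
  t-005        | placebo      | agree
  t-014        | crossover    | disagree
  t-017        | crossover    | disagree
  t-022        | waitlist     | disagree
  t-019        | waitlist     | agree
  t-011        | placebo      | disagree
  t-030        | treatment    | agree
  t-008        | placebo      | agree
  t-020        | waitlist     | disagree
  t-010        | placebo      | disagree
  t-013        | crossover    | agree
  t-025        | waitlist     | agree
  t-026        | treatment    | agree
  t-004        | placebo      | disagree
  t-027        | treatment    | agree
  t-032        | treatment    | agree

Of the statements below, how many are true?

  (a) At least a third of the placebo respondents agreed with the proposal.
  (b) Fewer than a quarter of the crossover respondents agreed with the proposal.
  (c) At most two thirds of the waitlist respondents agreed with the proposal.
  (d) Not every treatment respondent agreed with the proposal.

(a) placebo: |A| = 9, |A ∩ B| = 3; needs |A ∩ B| / |A| ≥ 1/3 — true.
(b) crossover: |A| = 6, |A ∩ B| = 1; needs |A ∩ B| / |A| < 1/4 — true.
(c) waitlist: |A| = 8, |A ∩ B| = 5; needs |A ∩ B| / |A| ≤ 2/3 — true.
(d) treatment: |A| = 7, |A ∩ B| = 7; needs A ⊄ B (|A ∖ B| ≥ 1) — false.

3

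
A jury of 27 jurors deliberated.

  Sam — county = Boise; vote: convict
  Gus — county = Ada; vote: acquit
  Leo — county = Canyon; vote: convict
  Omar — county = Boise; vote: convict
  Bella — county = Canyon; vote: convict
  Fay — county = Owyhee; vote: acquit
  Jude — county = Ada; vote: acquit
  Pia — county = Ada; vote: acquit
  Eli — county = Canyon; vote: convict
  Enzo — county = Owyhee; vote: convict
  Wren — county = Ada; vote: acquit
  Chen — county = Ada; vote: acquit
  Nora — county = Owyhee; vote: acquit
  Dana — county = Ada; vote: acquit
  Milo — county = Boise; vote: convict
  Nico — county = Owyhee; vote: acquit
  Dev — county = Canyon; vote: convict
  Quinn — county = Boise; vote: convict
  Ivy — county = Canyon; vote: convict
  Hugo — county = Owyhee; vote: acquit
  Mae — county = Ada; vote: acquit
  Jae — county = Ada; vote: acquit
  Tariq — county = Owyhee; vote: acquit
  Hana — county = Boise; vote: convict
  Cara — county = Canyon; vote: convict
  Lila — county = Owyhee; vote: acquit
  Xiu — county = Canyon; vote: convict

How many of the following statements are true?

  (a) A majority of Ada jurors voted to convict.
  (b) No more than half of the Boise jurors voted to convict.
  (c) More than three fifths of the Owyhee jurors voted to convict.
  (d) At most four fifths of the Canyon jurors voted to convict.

0

(a) Ada: |A| = 8, |A ∩ B| = 0; needs |A ∩ B| > |A ∖ B| — false.
(b) Boise: |A| = 5, |A ∩ B| = 5; needs |A ∩ B| ≤ |A ∖ B| — false.
(c) Owyhee: |A| = 7, |A ∩ B| = 1; needs |A ∩ B| / |A| > 3/5 — false.
(d) Canyon: |A| = 7, |A ∩ B| = 7; needs |A ∩ B| / |A| ≤ 4/5 — false.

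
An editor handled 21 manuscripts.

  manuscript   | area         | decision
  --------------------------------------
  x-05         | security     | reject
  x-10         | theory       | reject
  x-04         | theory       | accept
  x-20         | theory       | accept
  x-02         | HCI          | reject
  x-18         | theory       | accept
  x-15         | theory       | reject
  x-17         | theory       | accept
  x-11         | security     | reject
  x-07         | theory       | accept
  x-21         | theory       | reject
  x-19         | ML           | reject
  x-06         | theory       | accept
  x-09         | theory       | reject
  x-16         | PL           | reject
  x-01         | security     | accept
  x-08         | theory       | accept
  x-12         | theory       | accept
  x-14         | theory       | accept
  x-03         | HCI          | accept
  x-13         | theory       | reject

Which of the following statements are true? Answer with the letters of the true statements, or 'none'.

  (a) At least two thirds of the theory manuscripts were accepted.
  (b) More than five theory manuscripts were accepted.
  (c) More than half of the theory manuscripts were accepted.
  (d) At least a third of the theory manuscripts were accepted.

|A| = 14, |A ∩ B| = 9, |A ∖ B| = 5.
(a) |A ∩ B| / |A| ≥ 2/3: fails.
(b) |A ∩ B| > 5: holds.
(c) |A ∩ B| > |A ∖ B|: holds.
(d) |A ∩ B| / |A| ≥ 1/3: holds.

(b), (c), (d)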